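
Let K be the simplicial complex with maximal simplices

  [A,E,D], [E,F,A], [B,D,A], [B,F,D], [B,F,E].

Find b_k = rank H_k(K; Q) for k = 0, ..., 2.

Take the total order A < B < D < E < F on the vertex set. Then K (dimension 2) consists of the simplices:

  0-simplices (5): A, B, D, E, F
  1-simplices (10): AB, AD, AE, AF, BD, BE, BF, DE, DF, EF
  2-simplices (5): ABD, ADE, AEF, BDF, BEF

giving chain groups C_0 ≅ Z^5, C_1 ≅ Z^10, C_2 ≅ Z^5.

Boundary ∂_1: C_1 → C_0 maps an edge to its endpoints' difference, ∂[p,q] = q − p. For instance
  ∂AB = B − A.
As a 5×10 matrix over Z this has rank 4, with invariant factors (1,1,1,1).

Boundary ∂_2: C_2 → C_1 maps a triangle to the signed sum of its edges. For instance
  ∂BDF = DF − BF + BD,
  ∂ADE = DE − AE + AD.
The resulting 10×5 matrix has rank 5, and its Smith normal form has invariant factors (1,1,1,1,1).

Reading off H_k = ker ∂_k / im ∂_{k+1}:

  H_0: rank C_0 − rank ∂_1 = 5 − 4 = 1, and the invariant factors of ∂_1 are all 1, so H_0 = Z.
  H_1: rank ker ∂_1 − rank ∂_2 = (10 − 4) − 5 = 1, and the invariant factors of ∂_2 are all 1, so H_1 = Z.
  H_2: rank ker ∂_2 − rank ∂_3 = (5 − 5) − 0 = 0, and there is no ∂_3, so H_2 = 0.

(K is a triangulation of the Möbius band.)

Hence the Betti numbers are b_0 = 1, b_1 = 1, b_2 = 0.

b_0 = 1, b_1 = 1, b_2 = 0.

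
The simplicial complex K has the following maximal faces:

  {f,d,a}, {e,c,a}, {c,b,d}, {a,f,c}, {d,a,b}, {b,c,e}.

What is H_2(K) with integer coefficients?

Fix the vertex order a < b < c < d < e < f and write every simplex with vertices in increasing order. Then dim K = 2 and the simplices of K are:

  0-simplices (6): a, b, c, d, e, f
  1-simplices (12): ab, ac, ad, ae, af, bc, bd, be, cd, ce, cf, df
  2-simplices (6): abd, ace, acf, adf, bcd, bce

so the chain groups are C_0 ≅ Z^6, C_1 ≅ Z^12, C_2 ≅ Z^6.

Boundary ∂_1: C_1 → C_0 sends each edge [p,q] (with p < q) to q − p. For instance
  ∂af = f − a.
This gives a 6×12 integer matrix of rank 5; reducing to Smith normal form yields diagonal entries (1,1,1,1,1).

Boundary ∂_2: C_2 → C_1 maps a triangle to the signed sum of its edges. For instance
  ∂bcd = cd − bd + bc,
  ∂adf = df − af + ad.
The 12×6 boundary matrix has rank 6 and Smith normal form diag(1,1,1,1,1,1).

Now H_k = ker ∂_k / im ∂_{k+1}, so:

  H_2: rank ker ∂_2 − rank ∂_3 = (6 − 6) − 0 = 0, and there is no ∂_3, so H_2 = 0.

H_2 ≅ 0.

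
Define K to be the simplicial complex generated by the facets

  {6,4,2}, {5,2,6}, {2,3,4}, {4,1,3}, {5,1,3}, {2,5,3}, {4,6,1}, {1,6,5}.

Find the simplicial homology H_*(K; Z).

H_0 ≅ Z,  H_1 = 0,  H_2 ≅ Z.

Take the total order 1 < 2 < 3 < 4 < 5 < 6 on the vertex set. Then K (dimension 2) consists of the simplices:

  0-simplices (6): [1], [2], [3], [4], [5], [6]
  1-simplices (12): [1,3], [1,4], [1,5], [1,6], [2,3], [2,4], [2,5], [2,6], [3,4], [3,5], [4,6], [5,6]
  2-simplices (8): [1,3,4], [1,3,5], [1,4,6], [1,5,6], [2,3,4], [2,3,5], [2,4,6], [2,5,6]

giving chain groups C_0 ≅ Z^6, C_1 ≅ Z^12, C_2 ≅ Z^8.

The boundary map ∂_1: C_1 → C_0 sends each edge [p,q] (with p < q) to q − p. For instance
  ∂[2,5] = [5] − [2].
The 6×12 boundary matrix has rank 5 and Smith normal form diag(1,1,1,1,1).

Boundary ∂_2: C_2 → C_1 sends each 2-simplex [p,q,r] to [q,r] − [p,r] + [p,q]. For instance
  ∂[2,3,5] = [3,5] − [2,5] + [2,3],
  ∂[2,3,4] = [3,4] − [2,4] + [2,3].
As a 12×8 matrix over Z this has rank 7, with invariant factors (1,1,1,1,1,1,1).

Computing H_k = (kernel of ∂_k) / (image of ∂_{k+1}):

  H_0: rank C_0 − rank ∂_1 = 6 − 5 = 1, and the invariant factors of ∂_1 are all 1, so H_0 ≅ Z.
  H_1: rank ker ∂_1 − rank ∂_2 = (12 − 5) − 7 = 0, and the invariant factors of ∂_2 are all 1, so H_1 ≅ 0.
  H_2: rank ker ∂_2 − rank ∂_3 = (8 − 7) − 0 = 1, and there is no ∂_3, so H_2 ≅ Z.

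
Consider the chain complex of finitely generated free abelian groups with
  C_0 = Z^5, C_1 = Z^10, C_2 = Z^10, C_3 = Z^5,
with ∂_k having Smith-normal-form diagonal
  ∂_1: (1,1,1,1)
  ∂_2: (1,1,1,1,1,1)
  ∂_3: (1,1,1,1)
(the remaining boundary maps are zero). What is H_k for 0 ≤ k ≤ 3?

H_0: b_0 = 5 − 0 − 4 = 1; torsion from ∂_1 factors > 1: none. So H_0 ≅ Z.
H_1: b_1 = 10 − 4 − 6 = 0; torsion from ∂_2 factors > 1: none. So H_1 ≅ 0.
H_2: b_2 = 10 − 6 − 4 = 0; torsion from ∂_3 factors > 1: none. So H_2 ≅ 0.
H_3: b_3 = 5 − 4 − 0 = 1; torsion from ∂_4 factors > 1: none. So H_3 ≅ Z.

H_0 ≅ Z,  H_1 = 0,  H_2 = 0,  H_3 ≅ Z.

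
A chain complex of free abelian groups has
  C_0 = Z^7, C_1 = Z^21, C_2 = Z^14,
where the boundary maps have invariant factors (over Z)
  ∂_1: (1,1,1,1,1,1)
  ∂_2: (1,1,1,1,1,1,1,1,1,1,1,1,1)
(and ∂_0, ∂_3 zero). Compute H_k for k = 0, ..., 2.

H_0 ≅ Z,  H_1 ≅ Z^2,  H_2 ≅ Z.

H_0: b_0 = 7 − 0 − 6 = 1; torsion from ∂_1 factors > 1: none. So H_0 ≅ Z.
H_1: b_1 = 21 − 6 − 13 = 2; torsion from ∂_2 factors > 1: none. So H_1 ≅ Z^2.
H_2: b_2 = 14 − 13 − 0 = 1; torsion from ∂_3 factors > 1: none. So H_2 ≅ Z.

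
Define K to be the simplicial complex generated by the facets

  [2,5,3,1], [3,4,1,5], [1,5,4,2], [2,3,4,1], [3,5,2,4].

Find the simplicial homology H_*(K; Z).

K has 5 vertices, 10 edges, 10 triangles, 5 3-simplices.
rank ∂_0 = 0, rank ∂_1 = 4 ⇒ b_0 = 5 − 0 − 4 = 1; all invariant factors of ∂_1 are 1 so no torsion. So H_0 ≅ Z.
rank ∂_1 = 4, rank ∂_2 = 6 ⇒ b_1 = 10 − 4 − 6 = 0; all invariant factors of ∂_2 are 1 so no torsion. So H_1 ≅ 0.
rank ∂_2 = 6, rank ∂_3 = 4 ⇒ b_2 = 10 − 6 − 4 = 0; all invariant factors of ∂_3 are 1 so no torsion. So H_2 ≅ 0.
rank ∂_3 = 4, rank ∂_4 = 0 ⇒ b_3 = 5 − 4 − 0 = 1. So H_3 ≅ Z.

H_0 = Z,  H_1 = 0,  H_2 = 0,  H_3 = Z.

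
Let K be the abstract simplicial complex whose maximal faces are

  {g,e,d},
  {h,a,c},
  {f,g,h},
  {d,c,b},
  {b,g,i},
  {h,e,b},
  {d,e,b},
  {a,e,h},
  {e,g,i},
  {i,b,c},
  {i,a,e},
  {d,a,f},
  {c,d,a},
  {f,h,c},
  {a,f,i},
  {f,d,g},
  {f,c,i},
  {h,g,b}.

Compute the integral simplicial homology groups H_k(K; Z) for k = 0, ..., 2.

H_0 = Z,  H_1 = Z × Z/2,  H_2 = 0.

Fix the vertex order a < b < c < d < e < f < g < h < i and write every simplex with vertices in increasing order. Then dim K = 2 and the simplices of K are:

  0-simplices (9): a, b, c, d, e, f, g, h, i
  1-simplices (27): ac, ad, ae, af, ah, ai, bc, bd, be, bg, bh, bi, cd, cf, ch, ci, de, df, dg, eg, eh, ei, fg, fh, fi, gh, gi
  2-simplices (18): acd, ach, adf, aeh, aei, afi, bcd, bci, bde, beh, bgh, bgi, cfh, cfi, deg, dfg, egi, fgh

so the chain groups are C_0 ≅ Z^9, C_1 ≅ Z^27, C_2 ≅ Z^18.

The boundary map ∂_1: C_1 → C_0 sends each edge [p,q] (with p < q) to q − p. For instance
  ∂ah = h − a.
This gives a 9×27 integer matrix of rank 8; reducing to Smith normal form yields diagonal entries (1,1,1,1,1,1,1,1).

∂_2: C_2 → C_1 sends each 2-simplex [p,q,r] to [q,r] − [p,r] + [p,q]. For instance
  ∂bde = de − be + bd,
  ∂acd = cd − ad + ac.
The 27×18 boundary matrix has rank 18 and Smith normal form diag(1,1,1,1,1,1,1,1,1,1,1,1,1,1,1,1,1,2).

Reading off H_k = ker ∂_k / im ∂_{k+1}:

  H_0: rank C_0 − rank ∂_1 = 9 − 8 = 1, and the invariant factors of ∂_1 are all 1, so H_0 ≅ Z.
  H_1: rank ker ∂_1 − rank ∂_2 = (27 − 8) − 18 = 1, and ∂_2 has invariant factor 2 > 1, so H_1 ≅ Z × Z/2.
  H_2: rank ker ∂_2 − rank ∂_3 = (18 − 18) − 0 = 0, and there is no ∂_3, so H_2 ≅ 0.

(K is a triangulation of the Klein bottle.)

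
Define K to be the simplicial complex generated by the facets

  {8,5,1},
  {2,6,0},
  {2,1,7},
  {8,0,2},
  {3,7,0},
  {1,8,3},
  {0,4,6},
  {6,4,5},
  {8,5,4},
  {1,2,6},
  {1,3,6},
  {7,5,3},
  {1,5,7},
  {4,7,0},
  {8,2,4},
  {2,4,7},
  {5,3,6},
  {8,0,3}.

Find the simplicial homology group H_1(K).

H_1 ≅ Z × Z/2.

Fix the vertex order 0 < 1 < 2 < 3 < 4 < 5 < 6 < 7 < 8 and write every simplex with vertices in increasing order. Then dim K = 2 and the simplices of K are:

  0-simplices (9): [0], [1], [2], [3], [4], [5], [6], [7], [8]
  1-simplices (27): (27 of them)
  2-simplices (18): [0,2,6], [0,2,8], [0,3,7], [0,3,8], [0,4,6], [0,4,7], [1,2,6], [1,2,7], [1,3,6], [1,3,8], [1,5,7], [1,5,8], [2,4,7], [2,4,8], [3,5,6], [3,5,7], [4,5,6], [4,5,8]

Hence C_0 ≅ Z^9, C_1 ≅ Z^27, C_2 ≅ Z^18.

∂_1: C_1 → C_0 maps an edge to its endpoints' difference, ∂[p,q] = q − p. For instance
  ∂[0,3] = [3] − [0].
The 9×27 boundary matrix has rank 8 and Smith normal form diag(1,1,1,1,1,1,1,1).

∂_2: C_2 → C_1 sends each 2-simplex [p,q,r] to [q,r] − [p,r] + [p,q]. For instance
  ∂[0,4,6] = [4,6] − [0,6] + [0,4],
  ∂[1,2,7] = [2,7] − [1,7] + [1,2].
The resulting 27×18 matrix has rank 18, and its Smith normal form has invariant factors (1,1,1,1,1,1,1,1,1,1,1,1,1,1,1,1,1,2).

Computing H_k = (kernel of ∂_k) / (image of ∂_{k+1}):

  H_1: rank ker ∂_1 − rank ∂_2 = (27 − 8) − 18 = 1, and ∂_2 has invariant factor 2 > 1, so H_1 = Z × Z/2.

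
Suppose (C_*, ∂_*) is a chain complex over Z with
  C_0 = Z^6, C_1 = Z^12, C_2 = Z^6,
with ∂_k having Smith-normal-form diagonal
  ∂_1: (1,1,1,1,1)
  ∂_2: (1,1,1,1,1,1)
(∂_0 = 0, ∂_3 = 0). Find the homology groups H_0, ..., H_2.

H_0 ≅ Z,  H_1 ≅ Z,  H_2 = 0.

H_0: b_0 = 6 − 0 − 5 = 1; torsion from ∂_1 factors > 1: none. So H_0 ≅ Z.
H_1: b_1 = 12 − 5 − 6 = 1; torsion from ∂_2 factors > 1: none. So H_1 ≅ Z.
H_2: b_2 = 6 − 6 − 0 = 0; torsion from ∂_3 factors > 1: none. So H_2 ≅ 0.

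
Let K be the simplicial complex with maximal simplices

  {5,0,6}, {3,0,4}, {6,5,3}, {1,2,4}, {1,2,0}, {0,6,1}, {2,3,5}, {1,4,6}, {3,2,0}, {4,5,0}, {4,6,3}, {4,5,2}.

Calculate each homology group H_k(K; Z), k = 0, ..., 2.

H_0 ≅ Z,  H_1 ≅ Z/2,  H_2 = 0.

Take the total order 0 < 1 < 2 < 3 < 4 < 5 < 6 on the vertex set. Then K (dimension 2) consists of the simplices:

  0-simplices (7): [0], [1], [2], [3], [4], [5], [6]
  1-simplices (18): [0,1], [0,2], [0,3], [0,4], [0,5], [0,6], [1,2], [1,4], [1,6], [2,3], [2,4], [2,5], [3,4], [3,5], [3,6], [4,5], [4,6], [5,6]
  2-simplices (12): [0,1,2], [0,1,6], [0,2,3], [0,3,4], [0,4,5], [0,5,6], [1,2,4], [1,4,6], [2,3,5], [2,4,5], [3,4,6], [3,5,6]

giving chain groups C_0 ≅ Z^7, C_1 ≅ Z^18, C_2 ≅ Z^12.

Boundary ∂_1: C_1 → C_0 maps an edge to its endpoints' difference, ∂[p,q] = q − p. For instance
  ∂[0,1] = [1] − [0].
The resulting 7×18 matrix has rank 6, and its Smith normal form has invariant factors (1,1,1,1,1,1).

The boundary map ∂_2: C_2 → C_1 acts by ∂[p,q,r] = [q,r] − [p,r] + [p,q]. For instance
  ∂[0,3,4] = [3,4] − [0,4] + [0,3],
  ∂[0,2,3] = [2,3] − [0,3] + [0,2].
As a 18×12 matrix over Z this has rank 12, with invariant factors (1,1,1,1,1,1,1,1,1,1,1,2).

Computing H_k = (kernel of ∂_k) / (image of ∂_{k+1}):

  H_0: rank C_0 − rank ∂_1 = 7 − 6 = 1, and the invariant factors of ∂_1 are all 1, so H_0 ≅ Z.
  H_1: rank ker ∂_1 − rank ∂_2 = (18 − 6) − 12 = 0, and ∂_2 has invariant factor 2 > 1, so H_1 ≅ Z/2.
  H_2: rank ker ∂_2 − rank ∂_3 = (12 − 12) − 0 = 0, and there is no ∂_3, so H_2 ≅ 0.

As a check, the Euler characteristic is 7 − 18 + 12 = 1, which agrees with 1 − 0 + 0 = 1.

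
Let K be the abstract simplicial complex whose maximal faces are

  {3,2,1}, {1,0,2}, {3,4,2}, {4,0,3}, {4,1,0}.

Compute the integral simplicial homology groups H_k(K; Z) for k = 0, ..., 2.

Fix the vertex order 0 < 1 < 2 < 3 < 4 and write every simplex with vertices in increasing order. Then dim K = 2 and the simplices of K are:

  0-simplices (5): [0], [1], [2], [3], [4]
  1-simplices (10): [0,1], [0,2], [0,3], [0,4], [1,2], [1,3], [1,4], [2,3], [2,4], [3,4]
  2-simplices (5): [0,1,2], [0,1,4], [0,3,4], [1,2,3], [2,3,4]

Hence C_0 ≅ Z^5, C_1 ≅ Z^10, C_2 ≅ Z^5.

The boundary map ∂_1: C_1 → C_0 sends each edge [p,q] (with p < q) to q − p. For instance
  ∂[2,4] = [4] − [2].
As a 5×10 matrix over Z this has rank 4, with invariant factors (1,1,1,1).

Boundary ∂_2: C_2 → C_1 sends each 2-simplex [p,q,r] to [q,r] − [p,r] + [p,q]. For instance
  ∂[2,3,4] = [3,4] − [2,4] + [2,3],
  ∂[1,2,3] = [2,3] − [1,3] + [1,2].
The 10×5 boundary matrix has rank 5 and Smith normal form diag(1,1,1,1,1).

Now H_k = ker ∂_k / im ∂_{k+1}, so:

  H_0: rank C_0 − rank ∂_1 = 5 − 4 = 1, and the invariant factors of ∂_1 are all 1, so H_0 = Z.
  H_1: rank ker ∂_1 − rank ∂_2 = (10 − 4) − 5 = 1, and the invariant factors of ∂_2 are all 1, so H_1 = Z.
  H_2: rank ker ∂_2 − rank ∂_3 = (5 − 5) − 0 = 0, and there is no ∂_3, so H_2 = 0.

(K is a triangulation of the Möbius band.)

H_0 ≅ Z,  H_1 ≅ Z,  H_2 = 0.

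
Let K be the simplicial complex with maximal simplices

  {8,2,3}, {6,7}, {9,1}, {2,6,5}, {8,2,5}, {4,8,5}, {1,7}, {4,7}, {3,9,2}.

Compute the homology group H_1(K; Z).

Order the vertices as 1 < 2 < 3 < 4 < 5 < 6 < 7 < 8 < 9. Listing each simplex with vertices in this order, K has dimension 2 with simplices:

  0-simplices (9): [1], [2], [3], [4], [5], [6], [7], [8], [9]
  1-simplices (15): [1,7], [1,9], [2,3], [2,5], [2,6], [2,8], [2,9], [3,8], [3,9], [4,5], [4,7], [4,8], [5,6], [5,8], [6,7]
  2-simplices (5): [2,3,8], [2,3,9], [2,5,6], [2,5,8], [4,5,8]

giving chain groups C_0 ≅ Z^9, C_1 ≅ Z^15, C_2 ≅ Z^5.

The boundary map ∂_1: C_1 → C_0 maps an edge to its endpoints' difference, ∂[p,q] = q − p. For instance
  ∂[2,9] = [9] − [2].
This gives a 9×15 integer matrix of rank 8; reducing to Smith normal form yields diagonal entries (1,1,1,1,1,1,1,1).

∂_2: C_2 → C_1 sends each 2-simplex [p,q,r] to [q,r] − [p,r] + [p,q]. For instance
  ∂[2,3,8] = [3,8] − [2,8] + [2,3],
  ∂[2,3,9] = [3,9] − [2,9] + [2,3].
This gives a 15×5 integer matrix of rank 5; reducing to Smith normal form yields diagonal entries (1,1,1,1,1).

Now H_k = ker ∂_k / im ∂_{k+1}, so:

  H_1: rank ker ∂_1 − rank ∂_2 = (15 − 8) − 5 = 2, and the invariant factors of ∂_2 are all 1, so H_1 ≅ Z^2.

H_1 ≅ Z^2.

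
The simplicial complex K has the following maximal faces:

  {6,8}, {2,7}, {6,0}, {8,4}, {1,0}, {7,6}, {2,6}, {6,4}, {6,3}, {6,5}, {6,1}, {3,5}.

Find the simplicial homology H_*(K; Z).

H_0 ≅ Z,  H_1 ≅ Z^4.

Order the vertices as 0 < 1 < 2 < 3 < 4 < 5 < 6 < 7 < 8. Listing each simplex with vertices in this order, K has dimension 1 with simplices:

  0-simplices (9): [0], [1], [2], [3], [4], [5], [6], [7], [8]
  1-simplices (12): [0,1], [0,6], [1,6], [2,6], [2,7], [3,5], [3,6], [4,6], [4,8], [5,6], [6,7], [6,8]

giving chain groups C_0 ≅ Z^9, C_1 ≅ Z^12.

The boundary map ∂_1: C_1 → C_0 sends each edge [p,q] (with p < q) to q − p.
The 9×12 boundary matrix has rank 8 and Smith normal form diag(1,1,1,1,1,1,1,1).

Now H_k = ker ∂_k / im ∂_{k+1}, so:

  H_0: rank C_0 − rank ∂_1 = 9 − 8 = 1, and the invariant factors of ∂_1 are all 1, so H_0 = Z.
  H_1: rank ker ∂_1 − rank ∂_2 = (12 − 8) − 0 = 4, and there is no ∂_2, so H_1 = Z^4.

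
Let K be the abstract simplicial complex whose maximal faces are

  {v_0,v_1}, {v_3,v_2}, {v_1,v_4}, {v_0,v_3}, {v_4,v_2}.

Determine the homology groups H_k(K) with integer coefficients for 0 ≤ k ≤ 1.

H_0 = Z,  H_1 = Z.

Fix the vertex order v_0 < v_1 < v_2 < v_3 < v_4 and write every simplex with vertices in increasing order. Then dim K = 1 and the simplices of K are:

  0-simplices (5): [v_0], [v_1], [v_2], [v_3], [v_4]
  1-simplices (5): [v_0,v_1], [v_0,v_3], [v_1,v_4], [v_2,v_3], [v_2,v_4]

so the chain groups are C_0 ≅ Z^5, C_1 ≅ Z^5.

The boundary map ∂_1: C_1 → C_0 is given by ∂[p,q] = [q] − [p]. For instance
  ∂[v_2,v_3] = [v_3] − [v_2].
As a 5×5 matrix over Z this has rank 4, with invariant factors (1,1,1,1).

Computing H_k = (kernel of ∂_k) / (image of ∂_{k+1}):

  H_0: rank C_0 − rank ∂_1 = 5 − 4 = 1, and the invariant factors of ∂_1 are all 1, so H_0 ≅ Z.
  H_1: rank ker ∂_1 − rank ∂_2 = (5 − 4) − 0 = 1, and there is no ∂_2, so H_1 ≅ Z.

(K is a triangulation of the circle S^1.)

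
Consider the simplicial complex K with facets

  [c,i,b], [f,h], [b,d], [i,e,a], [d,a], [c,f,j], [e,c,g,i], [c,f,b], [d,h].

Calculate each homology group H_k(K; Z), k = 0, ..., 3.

K has 10 vertices, 18 edges, 8 triangles, 1 3-simplex.
rank ∂_0 = 0, rank ∂_1 = 9 ⇒ b_0 = 10 − 0 − 9 = 1; all invariant factors of ∂_1 are 1 so no torsion. So H_0 = Z.
rank ∂_1 = 9, rank ∂_2 = 7 ⇒ b_1 = 18 − 9 − 7 = 2; all invariant factors of ∂_2 are 1 so no torsion. So H_1 = Z^2.
rank ∂_2 = 7, rank ∂_3 = 1 ⇒ b_2 = 8 − 7 − 1 = 0; all invariant factors of ∂_3 are 1 so no torsion. So H_2 = 0.
rank ∂_3 = 1, rank ∂_4 = 0 ⇒ b_3 = 1 − 1 − 0 = 0. So H_3 = 0.

H_0 ≅ Z,  H_1 ≅ Z^2,  H_2 = 0,  H_3 = 0.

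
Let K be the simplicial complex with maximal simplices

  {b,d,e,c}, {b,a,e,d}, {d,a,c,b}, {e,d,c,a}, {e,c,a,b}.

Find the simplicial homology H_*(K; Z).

H_0 = Z,  H_1 = 0,  H_2 = 0,  H_3 = Z.

K has 5 vertices, 10 edges, 10 triangles, 5 3-simplices.
rank ∂_0 = 0, rank ∂_1 = 4 ⇒ b_0 = 5 − 0 − 4 = 1; all invariant factors of ∂_1 are 1 so no torsion. So H_0 ≅ Z.
rank ∂_1 = 4, rank ∂_2 = 6 ⇒ b_1 = 10 − 4 − 6 = 0; all invariant factors of ∂_2 are 1 so no torsion. So H_1 ≅ 0.
rank ∂_2 = 6, rank ∂_3 = 4 ⇒ b_2 = 10 − 6 − 4 = 0; all invariant factors of ∂_3 are 1 so no torsion. So H_2 ≅ 0.
rank ∂_3 = 4, rank ∂_4 = 0 ⇒ b_3 = 5 − 4 − 0 = 1. So H_3 ≅ Z.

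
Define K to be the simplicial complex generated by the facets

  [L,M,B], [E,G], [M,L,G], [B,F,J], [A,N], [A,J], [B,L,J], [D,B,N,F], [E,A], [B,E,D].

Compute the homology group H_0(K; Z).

Fix the vertex order A < B < D < E < F < G < J < L < M < N and write every simplex with vertices in increasing order. Then dim K = 3 and the simplices of K are:

  0-simplices (10): A, B, D, E, F, G, J, L, M, N
  1-simplices (20): AE, AJ, AN, BD, BE, BF, BJ, BL, BM, BN, DE, DF, DN, EG, FJ, FN, GL, GM, JL, LM
  2-simplices (9): BDE, BDF, BDN, BFJ, BFN, BJL, BLM, DFN, GLM
  3-simplices (1): BDFN

giving chain groups C_0 ≅ Z^10, C_1 ≅ Z^20, C_2 ≅ Z^9, C_3 ≅ Z^1.

∂_1: C_1 → C_0 is given by ∂[p,q] = [q] − [p]. For instance
  ∂FN = N − F.
As a 10×20 matrix over Z this has rank 9, with invariant factors (1,1,1,1,1,1,1,1,1).

The boundary map ∂_2: C_2 → C_1 sends each 2-simplex [p,q,r] to [q,r] − [p,r] + [p,q]. For instance
  ∂BDE = DE − BE + BD,
  ∂BJL = JL − BL + BJ.
This gives a 20×9 integer matrix of rank 8; reducing to Smith normal form yields diagonal entries (1,1,1,1,1,1,1,1).

Boundary ∂_3: C_3 → C_2 sends each 3-simplex σ to the alternating sum Σ_i (−1)^i (σ with its i-th vertex removed). For instance
  ∂BDFN = DFN − BFN + BDN − BDF.
The resulting 9×1 matrix has rank 1, and its Smith normal form has invariant factors (1).

Computing H_k = (kernel of ∂_k) / (image of ∂_{k+1}):

  H_0: rank C_0 − rank ∂_1 = 10 − 9 = 1, and the invariant factors of ∂_1 are all 1, so H_0 = Z.

H_0 = Z.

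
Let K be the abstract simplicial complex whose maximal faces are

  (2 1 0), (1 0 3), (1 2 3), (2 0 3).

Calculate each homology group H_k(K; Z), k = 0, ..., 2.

We work with the vertex ordering 0 < 1 < 2 < 3. The simplices of K, each written with vertices in increasing order, are:

  0-simplices (4): [0], [1], [2], [3]
  1-simplices (6): [0,1], [0,2], [0,3], [1,2], [1,3], [2,3]
  2-simplices (4): [0,1,2], [0,1,3], [0,2,3], [1,2,3]

so the chain groups are C_0 ≅ Z^4, C_1 ≅ Z^6, C_2 ≅ Z^4.

∂_1: C_1 → C_0 is given by ∂[p,q] = [q] − [p]. For instance
  ∂[0,2] = [2] − [0].
The resulting 4×6 matrix has rank 3, and its Smith normal form has invariant factors (1,1,1).

∂_2: C_2 → C_1 maps a triangle to the signed sum of its edges. For instance
  ∂[0,2,3] = [2,3] − [0,3] + [0,2],
  ∂[1,2,3] = [2,3] − [1,3] + [1,2].
As a 6×4 matrix over Z this has rank 3, with invariant factors (1,1,1).

Reading off H_k = ker ∂_k / im ∂_{k+1}:

  H_0: rank C_0 − rank ∂_1 = 4 − 3 = 1, and the invariant factors of ∂_1 are all 1, so H_0 ≅ Z.
  H_1: rank ker ∂_1 − rank ∂_2 = (6 − 3) − 3 = 0, and the invariant factors of ∂_2 are all 1, so H_1 ≅ 0.
  H_2: rank ker ∂_2 − rank ∂_3 = (4 − 3) − 0 = 1, and there is no ∂_3, so H_2 ≅ Z.

As a check, the Euler characteristic is 4 − 6 + 4 = 2, which agrees with 1 − 0 + 1 = 2.

H_0 ≅ Z,  H_1 = 0,  H_2 ≅ Z.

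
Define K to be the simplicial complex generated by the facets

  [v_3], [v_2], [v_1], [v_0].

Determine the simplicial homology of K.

H_0 ≅ Z^4.

Order the vertices as v_0 < v_1 < v_2 < v_3. Listing each simplex with vertices in this order, K has dimension 0 with simplices:

  0-simplices (4): [v_0], [v_1], [v_2], [v_3]

Hence C_0 ≅ Z^4.

From H_k ≅ ker(∂_k) / im(∂_{k+1}) we obtain:

  H_0: rank C_0 − rank ∂_1 = 4 − 0 = 4, and there is no ∂_1, so H_0 ≅ Z^4.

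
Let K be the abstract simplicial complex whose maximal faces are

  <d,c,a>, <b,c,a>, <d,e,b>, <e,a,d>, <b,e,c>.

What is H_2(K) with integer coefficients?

H_2 ≅ 0.

Fix the vertex order a < b < c < d < e and write every simplex with vertices in increasing order. Then dim K = 2 and the simplices of K are:

  0-simplices (5): a, b, c, d, e
  1-simplices (10): ab, ac, ad, ae, bc, bd, be, cd, ce, de
  2-simplices (5): abc, acd, ade, bce, bde

giving chain groups C_0 ≅ Z^5, C_1 ≅ Z^10, C_2 ≅ Z^5.

The boundary map ∂_1: C_1 → C_0 is given by ∂[p,q] = [q] − [p].
As a 5×10 matrix over Z this has rank 4, with invariant factors (1,1,1,1).

∂_2: C_2 → C_1 maps a triangle to the signed sum of its edges. For instance
  ∂bde = de − be + bd,
  ∂acd = cd − ad + ac.
The 10×5 boundary matrix has rank 5 and Smith normal form diag(1,1,1,1,1).

Reading off H_k = ker ∂_k / im ∂_{k+1}:

  H_2: rank ker ∂_2 − rank ∂_3 = (5 − 5) − 0 = 0, and there is no ∂_3, so H_2 ≅ 0.

(K is a triangulation of the Möbius band.)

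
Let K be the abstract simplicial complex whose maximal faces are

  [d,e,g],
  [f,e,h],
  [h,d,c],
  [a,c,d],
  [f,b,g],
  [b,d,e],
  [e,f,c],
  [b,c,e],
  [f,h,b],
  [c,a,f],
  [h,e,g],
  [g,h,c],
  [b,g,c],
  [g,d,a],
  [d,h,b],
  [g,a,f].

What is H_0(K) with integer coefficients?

H_0 = Z.

Order the vertices as a < b < c < d < e < f < g < h. Listing each simplex with vertices in this order, K has dimension 2 with simplices:

  0-simplices (8): a, b, c, d, e, f, g, h
  1-simplices (24): ac, ad, af, ag, bc, bd, be, bf, bg, bh, cd, ce, cf, cg, ch, de, dg, dh, ef, eg, eh, fg, fh, gh
  2-simplices (16): acd, acf, adg, afg, bce, bcg, bde, bdh, bfg, bfh, cdh, cef, cgh, deg, efh, egh

so the chain groups are C_0 ≅ Z^8, C_1 ≅ Z^24, C_2 ≅ Z^16.

∂_1: C_1 → C_0 maps an edge to its endpoints' difference, ∂[p,q] = q − p. For instance
  ∂bd = d − b.
This gives a 8×24 integer matrix of rank 7; reducing to Smith normal form yields diagonal entries (1,1,1,1,1,1,1).

∂_2: C_2 → C_1 maps a triangle to the signed sum of its edges. For instance
  ∂bde = de − be + bd,
  ∂egh = gh − eh + eg.
The resulting 24×16 matrix has rank 15, and its Smith normal form has invariant factors (1,1,1,1,1,1,1,1,1,1,1,1,1,1,1).

Now H_k = ker ∂_k / im ∂_{k+1}, so:

  H_0: rank C_0 − rank ∂_1 = 8 − 7 = 1, and the invariant factors of ∂_1 are all 1, so H_0 = Z.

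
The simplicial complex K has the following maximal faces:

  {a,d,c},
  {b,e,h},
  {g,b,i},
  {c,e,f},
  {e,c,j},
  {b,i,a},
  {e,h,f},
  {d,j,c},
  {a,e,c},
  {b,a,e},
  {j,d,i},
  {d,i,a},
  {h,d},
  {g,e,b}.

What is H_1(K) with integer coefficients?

We work with the vertex ordering a < b < c < d < e < f < g < h < i < j. The simplices of K, each written with vertices in increasing order, are:

  0-simplices (10): a, b, c, d, e, f, g, h, i, j
  1-simplices (23): ab, ac, ad, ae, ai, be, bg, bh, bi, cd, ce, cf, cj, dh, di, dj, ef, eg, eh, ej, fh, gi, ij
  2-simplices (13): abe, abi, acd, ace, adi, beg, beh, bgi, cdj, cef, cej, dij, efh

so the chain groups are C_0 ≅ Z^10, C_1 ≅ Z^23, C_2 ≅ Z^13.

The boundary map ∂_1: C_1 → C_0 is given by ∂[p,q] = [q] − [p].
This gives a 10×23 integer matrix of rank 9; reducing to Smith normal form yields diagonal entries (1,1,1,1,1,1,1,1,1).

∂_2: C_2 → C_1 maps a triangle to the signed sum of its edges. For instance
  ∂acd = cd − ad + ac,
  ∂cej = ej − cj + ce.
As a 23×13 matrix over Z this has rank 13, with invariant factors (1,1,1,1,1,1,1,1,1,1,1,1,1).

Computing H_k = (kernel of ∂_k) / (image of ∂_{k+1}):

  H_1: rank ker ∂_1 − rank ∂_2 = (23 − 9) − 13 = 1, and the invariant factors of ∂_2 are all 1, so H_1 ≅ Z.

H_1 ≅ Z.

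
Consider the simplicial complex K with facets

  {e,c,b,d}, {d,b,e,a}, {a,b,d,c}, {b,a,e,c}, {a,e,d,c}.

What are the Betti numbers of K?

Fix the vertex order a < b < c < d < e and write every simplex with vertices in increasing order. Then dim K = 3 and the simplices of K are:

  0-simplices (5): a, b, c, d, e
  1-simplices (10): ab, ac, ad, ae, bc, bd, be, cd, ce, de
  2-simplices (10): abc, abd, abe, acd, ace, ade, bcd, bce, bde, cde
  3-simplices (5): abcd, abce, abde, acde, bcde

so the chain groups are C_0 ≅ Z^5, C_1 ≅ Z^10, C_2 ≅ Z^10, C_3 ≅ Z^5.

Boundary ∂_1: C_1 → C_0 maps an edge to its endpoints' difference, ∂[p,q] = q − p. For instance
  ∂ad = d − a.
The resulting 5×10 matrix has rank 4, and its Smith normal form has invariant factors (1,1,1,1).

The boundary map ∂_2: C_2 → C_1 sends each 2-simplex [p,q,r] to [q,r] − [p,r] + [p,q]. For instance
  ∂abc = bc − ac + ab,
  ∂bde = de − be + bd.
The resulting 10×10 matrix has rank 6, and its Smith normal form has invariant factors (1,1,1,1,1,1).

∂_3: C_3 → C_2 sends each 3-simplex σ to the alternating sum Σ_i (−1)^i (σ with its i-th vertex removed). For instance
  ∂bcde = cde − bde + bce − bcd,
  ∂abce = bce − ace + abe − abc.
The 10×5 boundary matrix has rank 4 and Smith normal form diag(1,1,1,1).

Now H_k = ker ∂_k / im ∂_{k+1}, so:

  H_0: rank C_0 − rank ∂_1 = 5 − 4 = 1, and the invariant factors of ∂_1 are all 1, so H_0 = Z.
  H_1: rank ker ∂_1 − rank ∂_2 = (10 − 4) − 6 = 0, and the invariant factors of ∂_2 are all 1, so H_1 = 0.
  H_2: rank ker ∂_2 − rank ∂_3 = (10 − 6) − 4 = 0, and the invariant factors of ∂_3 are all 1, so H_2 = 0.
  H_3: rank ker ∂_3 − rank ∂_4 = (5 − 4) − 0 = 1, and there is no ∂_4, so H_3 = Z.

Hence the Betti numbers are b_0 = 1, b_1 = 0, b_2 = 0, b_3 = 1.

b_0 = 1, b_1 = 0, b_2 = 0, b_3 = 1.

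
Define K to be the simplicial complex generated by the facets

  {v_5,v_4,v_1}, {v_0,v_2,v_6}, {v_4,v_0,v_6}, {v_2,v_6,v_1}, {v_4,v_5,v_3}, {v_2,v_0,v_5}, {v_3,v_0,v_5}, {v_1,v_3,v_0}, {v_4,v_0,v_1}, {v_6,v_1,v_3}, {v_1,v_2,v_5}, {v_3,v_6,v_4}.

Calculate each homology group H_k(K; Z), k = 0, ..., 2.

H_0 ≅ Z,  H_1 ≅ Z/2,  H_2 = 0.

Order the vertices as v_0 < v_1 < v_2 < v_3 < v_4 < v_5 < v_6. Listing each simplex with vertices in this order, K has dimension 2 with simplices:

  0-simplices (7): [v_0], [v_1], [v_2], [v_3], [v_4], [v_5], [v_6]
  1-simplices (18): (18 of them)
  2-simplices (12): (12 of them)

Hence C_0 ≅ Z^7, C_1 ≅ Z^18, C_2 ≅ Z^12.

Boundary ∂_1: C_1 → C_0 is given by ∂[p,q] = [q] − [p].
This gives a 7×18 integer matrix of rank 6; reducing to Smith normal form yields diagonal entries (1,1,1,1,1,1).

Boundary ∂_2: C_2 → C_1 maps a triangle to the signed sum of its edges. For instance
  ∂[v_3,v_4,v_6] = [v_4,v_6] − [v_3,v_6] + [v_3,v_4],
  ∂[v_0,v_4,v_6] = [v_4,v_6] − [v_0,v_6] + [v_0,v_4].
The 18×12 boundary matrix has rank 12 and Smith normal form diag(1,1,1,1,1,1,1,1,1,1,1,2).

Computing H_k = (kernel of ∂_k) / (image of ∂_{k+1}):

  H_0: rank C_0 − rank ∂_1 = 7 − 6 = 1, and the invariant factors of ∂_1 are all 1, so H_0 ≅ Z.
  H_1: rank ker ∂_1 − rank ∂_2 = (18 − 6) − 12 = 0, and ∂_2 has invariant factor 2 > 1, so H_1 ≅ Z/2.
  H_2: rank ker ∂_2 − rank ∂_3 = (12 − 12) − 0 = 0, and there is no ∂_3, so H_2 ≅ 0.

As a check, the Euler characteristic is 7 − 18 + 12 = 1, which agrees with 1 − 0 + 0 = 1.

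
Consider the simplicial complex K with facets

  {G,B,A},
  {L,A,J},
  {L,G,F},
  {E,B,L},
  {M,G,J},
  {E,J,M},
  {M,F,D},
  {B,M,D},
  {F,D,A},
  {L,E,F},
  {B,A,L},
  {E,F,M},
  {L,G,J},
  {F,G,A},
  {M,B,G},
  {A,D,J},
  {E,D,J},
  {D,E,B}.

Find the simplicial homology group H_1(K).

H_1 ≅ Z ⊕ Z/2Z.

We work with the vertex ordering A < B < D < E < F < G < J < L < M. The simplices of K, each written with vertices in increasing order, are:

  0-simplices (9): A, B, D, E, F, G, J, L, M
  1-simplices (27): AB, AD, AF, AG, AJ, AL, BD, BE, BG, BL, BM, DE, DF, DJ, DM, EF, EJ, EL, EM, FG, FL, FM, GJ, GL, GM, JL, JM
  2-simplices (18): ABG, ABL, ADF, ADJ, AFG, AJL, BDE, BDM, BEL, BGM, DEJ, DFM, EFL, EFM, EJM, FGL, GJL, GJM

giving chain groups C_0 ≅ Z^9, C_1 ≅ Z^27, C_2 ≅ Z^18.

Boundary ∂_1: C_1 → C_0 is given by ∂[p,q] = [q] − [p]. For instance
  ∂BM = M − B.
This gives a 9×27 integer matrix of rank 8; reducing to Smith normal form yields diagonal entries (1,1,1,1,1,1,1,1).

Boundary ∂_2: C_2 → C_1 sends each 2-simplex [p,q,r] to [q,r] − [p,r] + [p,q]. For instance
  ∂FGL = GL − FL + FG,
  ∂BEL = EL − BL + BE.
As a 27×18 matrix over Z this has rank 18, with invariant factors (1,1,1,1,1,1,1,1,1,1,1,1,1,1,1,1,1,2).

From H_k ≅ ker(∂_k) / im(∂_{k+1}) we obtain:

  H_1: rank ker ∂_1 − rank ∂_2 = (27 − 8) − 18 = 1, and ∂_2 has invariant factor 2 > 1, so H_1 = Z ⊕ Z/2Z.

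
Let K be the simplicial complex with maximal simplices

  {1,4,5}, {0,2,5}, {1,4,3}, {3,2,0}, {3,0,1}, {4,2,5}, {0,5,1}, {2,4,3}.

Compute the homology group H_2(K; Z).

H_2 = Z.

Order the vertices as 0 < 1 < 2 < 3 < 4 < 5. Listing each simplex with vertices in this order, K has dimension 2 with simplices:

  0-simplices (6): [0], [1], [2], [3], [4], [5]
  1-simplices (12): [0,1], [0,2], [0,3], [0,5], [1,3], [1,4], [1,5], [2,3], [2,4], [2,5], [3,4], [4,5]
  2-simplices (8): [0,1,3], [0,1,5], [0,2,3], [0,2,5], [1,3,4], [1,4,5], [2,3,4], [2,4,5]

giving chain groups C_0 ≅ Z^6, C_1 ≅ Z^12, C_2 ≅ Z^8.

∂_1: C_1 → C_0 sends each edge [p,q] (with p < q) to q − p. For instance
  ∂[2,5] = [5] − [2].
The 6×12 boundary matrix has rank 5 and Smith normal form diag(1,1,1,1,1).

The boundary map ∂_2: C_2 → C_1 acts by ∂[p,q,r] = [q,r] − [p,r] + [p,q]. For instance
  ∂[2,3,4] = [3,4] − [2,4] + [2,3],
  ∂[2,4,5] = [4,5] − [2,5] + [2,4].
The resulting 12×8 matrix has rank 7, and its Smith normal form has invariant factors (1,1,1,1,1,1,1).

Computing H_k = (kernel of ∂_k) / (image of ∂_{k+1}):

  H_2: rank ker ∂_2 − rank ∂_3 = (8 − 7) − 0 = 1, and there is no ∂_3, so H_2 ≅ Z.

(K is a triangulation of the 2-sphere S^2.)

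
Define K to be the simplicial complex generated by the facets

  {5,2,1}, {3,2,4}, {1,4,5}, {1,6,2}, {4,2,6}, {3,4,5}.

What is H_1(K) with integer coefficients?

H_1 ≅ Z.

Fix the vertex order 1 < 2 < 3 < 4 < 5 < 6 and write every simplex with vertices in increasing order. Then dim K = 2 and the simplices of K are:

  0-simplices (6): [1], [2], [3], [4], [5], [6]
  1-simplices (12): [1,2], [1,4], [1,5], [1,6], [2,3], [2,4], [2,5], [2,6], [3,4], [3,5], [4,5], [4,6]
  2-simplices (6): [1,2,5], [1,2,6], [1,4,5], [2,3,4], [2,4,6], [3,4,5]

giving chain groups C_0 ≅ Z^6, C_1 ≅ Z^12, C_2 ≅ Z^6.

Boundary ∂_1: C_1 → C_0 sends each edge [p,q] (with p < q) to q − p.
As a 6×12 matrix over Z this has rank 5, with invariant factors (1,1,1,1,1).

Boundary ∂_2: C_2 → C_1 maps a triangle to the signed sum of its edges. For instance
  ∂[1,4,5] = [4,5] − [1,5] + [1,4],
  ∂[1,2,6] = [2,6] − [1,6] + [1,2].
The 12×6 boundary matrix has rank 6 and Smith normal form diag(1,1,1,1,1,1).

Computing H_k = (kernel of ∂_k) / (image of ∂_{k+1}):

  H_1: rank ker ∂_1 − rank ∂_2 = (12 − 5) − 6 = 1, and the invariant factors of ∂_2 are all 1, so H_1 = Z.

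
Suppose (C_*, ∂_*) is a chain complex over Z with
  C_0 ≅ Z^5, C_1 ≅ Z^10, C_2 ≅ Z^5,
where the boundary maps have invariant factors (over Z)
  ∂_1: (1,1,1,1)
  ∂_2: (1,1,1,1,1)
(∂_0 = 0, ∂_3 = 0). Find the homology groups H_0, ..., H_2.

H_0: b_0 = 5 − 0 − 4 = 1; torsion from ∂_1 factors > 1: none. So H_0 ≅ Z.
H_1: b_1 = 10 − 4 − 5 = 1; torsion from ∂_2 factors > 1: none. So H_1 ≅ Z.
H_2: b_2 = 5 − 5 − 0 = 0; torsion from ∂_3 factors > 1: none. So H_2 ≅ 0.

H_0 ≅ Z,  H_1 ≅ Z,  H_2 = 0.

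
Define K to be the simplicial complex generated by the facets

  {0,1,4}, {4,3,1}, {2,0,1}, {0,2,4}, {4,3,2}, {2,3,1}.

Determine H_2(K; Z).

H_2 = Z.

K has 5 vertices, 9 edges, 6 triangles.
rank ∂_2 = 5, rank ∂_3 = 0 ⇒ b_2 = 6 − 5 − 0 = 1. So H_2 ≅ Z.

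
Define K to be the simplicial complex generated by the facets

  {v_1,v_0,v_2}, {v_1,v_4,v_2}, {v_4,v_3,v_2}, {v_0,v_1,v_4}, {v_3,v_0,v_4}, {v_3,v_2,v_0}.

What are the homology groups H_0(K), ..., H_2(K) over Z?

K has 5 vertices, 9 edges, 6 triangles.
rank ∂_0 = 0, rank ∂_1 = 4 ⇒ b_0 = 5 − 0 − 4 = 1; all invariant factors of ∂_1 are 1 so no torsion. So H_0 ≅ Z.
rank ∂_1 = 4, rank ∂_2 = 5 ⇒ b_1 = 9 − 4 − 5 = 0; all invariant factors of ∂_2 are 1 so no torsion. So H_1 ≅ 0.
rank ∂_2 = 5, rank ∂_3 = 0 ⇒ b_2 = 6 − 5 − 0 = 1. So H_2 ≅ Z.

H_0 ≅ Z,  H_1 = 0,  H_2 ≅ Z.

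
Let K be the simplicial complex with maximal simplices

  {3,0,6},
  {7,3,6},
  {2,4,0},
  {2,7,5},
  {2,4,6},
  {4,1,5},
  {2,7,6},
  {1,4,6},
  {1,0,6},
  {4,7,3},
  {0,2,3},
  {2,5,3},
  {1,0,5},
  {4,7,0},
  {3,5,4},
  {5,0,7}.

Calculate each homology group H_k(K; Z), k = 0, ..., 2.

H_0 = Z,  H_1 = Z^2,  H_2 = Z.

Order the vertices as 0 < 1 < 2 < 3 < 4 < 5 < 6 < 7. Listing each simplex with vertices in this order, K has dimension 2 with simplices:

  0-simplices (8): [0], [1], [2], [3], [4], [5], [6], [7]
  1-simplices (24): (24 of them)
  2-simplices (16): [0,1,5], [0,1,6], [0,2,3], [0,2,4], [0,3,6], [0,4,7], [0,5,7], [1,4,5], [1,4,6], [2,3,5], [2,4,6], [2,5,7], [2,6,7], [3,4,5], [3,4,7], [3,6,7]

so the chain groups are C_0 ≅ Z^8, C_1 ≅ Z^24, C_2 ≅ Z^16.

The boundary map ∂_1: C_1 → C_0 sends each edge [p,q] (with p < q) to q − p.
This gives a 8×24 integer matrix of rank 7; reducing to Smith normal form yields diagonal entries (1,1,1,1,1,1,1).

∂_2: C_2 → C_1 acts by ∂[p,q,r] = [q,r] − [p,r] + [p,q]. For instance
  ∂[2,6,7] = [6,7] − [2,7] + [2,6],
  ∂[0,5,7] = [5,7] − [0,7] + [0,5].
This gives a 24×16 integer matrix of rank 15; reducing to Smith normal form yields diagonal entries (1,1,1,1,1,1,1,1,1,1,1,1,1,1,1).

Now H_k = ker ∂_k / im ∂_{k+1}, so:

  H_0: rank C_0 − rank ∂_1 = 8 − 7 = 1, and the invariant factors of ∂_1 are all 1, so H_0 = Z.
  H_1: rank ker ∂_1 − rank ∂_2 = (24 − 7) − 15 = 2, and the invariant factors of ∂_2 are all 1, so H_1 = Z^2.
  H_2: rank ker ∂_2 − rank ∂_3 = (16 − 15) − 0 = 1, and there is no ∂_3, so H_2 = Z.

As a check, the Euler characteristic is 8 − 24 + 16 = 0, which agrees with 1 − 2 + 1 = 0.
(K is a triangulation of the torus T^2.)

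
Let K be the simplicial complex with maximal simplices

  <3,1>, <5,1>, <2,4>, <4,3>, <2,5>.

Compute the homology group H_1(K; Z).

Take the total order 1 < 2 < 3 < 4 < 5 on the vertex set. Then K (dimension 1) consists of the simplices:

  0-simplices (5): [1], [2], [3], [4], [5]
  1-simplices (5): [1,3], [1,5], [2,4], [2,5], [3,4]

so the chain groups are C_0 ≅ Z^5, C_1 ≅ Z^5.

Boundary ∂_1: C_1 → C_0 sends each edge [p,q] (with p < q) to q − p. For instance
  ∂[1,3] = [3] − [1].
The resulting 5×5 matrix has rank 4, and its Smith normal form has invariant factors (1,1,1,1).

Computing H_k = (kernel of ∂_k) / (image of ∂_{k+1}):

  H_1: rank ker ∂_1 − rank ∂_2 = (5 − 4) − 0 = 1, and there is no ∂_2, so H_1 = Z.

H_1 ≅ Z.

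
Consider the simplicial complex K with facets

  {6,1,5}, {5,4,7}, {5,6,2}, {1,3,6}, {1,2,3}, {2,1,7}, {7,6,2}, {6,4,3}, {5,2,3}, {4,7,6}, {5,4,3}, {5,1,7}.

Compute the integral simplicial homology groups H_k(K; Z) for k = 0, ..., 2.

H_0 = Z,  H_1 = Z/2,  H_2 = 0.

Fix the vertex order 1 < 2 < 3 < 4 < 5 < 6 < 7 and write every simplex with vertices in increasing order. Then dim K = 2 and the simplices of K are:

  0-simplices (7): [1], [2], [3], [4], [5], [6], [7]
  1-simplices (18): [1,2], [1,3], [1,5], [1,6], [1,7], [2,3], [2,5], [2,6], [2,7], [3,4], [3,5], [3,6], [4,5], [4,6], [4,7], [5,6], [5,7], [6,7]
  2-simplices (12): [1,2,3], [1,2,7], [1,3,6], [1,5,6], [1,5,7], [2,3,5], [2,5,6], [2,6,7], [3,4,5], [3,4,6], [4,5,7], [4,6,7]

Hence C_0 ≅ Z^7, C_1 ≅ Z^18, C_2 ≅ Z^12.

Boundary ∂_1: C_1 → C_0 sends each edge [p,q] (with p < q) to q − p. For instance
  ∂[1,2] = [2] − [1].
The 7×18 boundary matrix has rank 6 and Smith normal form diag(1,1,1,1,1,1).

The boundary map ∂_2: C_2 → C_1 acts by ∂[p,q,r] = [q,r] − [p,r] + [p,q]. For instance
  ∂[3,4,6] = [4,6] − [3,6] + [3,4],
  ∂[1,5,6] = [5,6] − [1,6] + [1,5].
As a 18×12 matrix over Z this has rank 12, with invariant factors (1,1,1,1,1,1,1,1,1,1,1,2).

From H_k ≅ ker(∂_k) / im(∂_{k+1}) we obtain:

  H_0: rank C_0 − rank ∂_1 = 7 − 6 = 1, and the invariant factors of ∂_1 are all 1, so H_0 = Z.
  H_1: rank ker ∂_1 − rank ∂_2 = (18 − 6) − 12 = 0, and ∂_2 has invariant factor 2 > 1, so H_1 = Z/2.
  H_2: rank ker ∂_2 − rank ∂_3 = (12 − 12) − 0 = 0, and there is no ∂_3, so H_2 = 0.

As a check, the Euler characteristic is 7 − 18 + 12 = 1, which agrees with 1 − 0 + 0 = 1.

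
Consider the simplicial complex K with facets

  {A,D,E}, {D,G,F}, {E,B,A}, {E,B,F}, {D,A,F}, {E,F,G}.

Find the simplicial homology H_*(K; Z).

H_0 = Z,  H_1 = Z,  H_2 = 0.

Fix the vertex order A < B < D < E < F < G and write every simplex with vertices in increasing order. Then dim K = 2 and the simplices of K are:

  0-simplices (6): A, B, D, E, F, G
  1-simplices (12): AB, AD, AE, AF, BE, BF, DE, DF, DG, EF, EG, FG
  2-simplices (6): ABE, ADE, ADF, BEF, DFG, EFG

Hence C_0 ≅ Z^6, C_1 ≅ Z^12, C_2 ≅ Z^6.

Boundary ∂_1: C_1 → C_0 maps an edge to its endpoints' difference, ∂[p,q] = q − p. For instance
  ∂BE = E − B.
The resulting 6×12 matrix has rank 5, and its Smith normal form has invariant factors (1,1,1,1,1).

The boundary map ∂_2: C_2 → C_1 acts by ∂[p,q,r] = [q,r] − [p,r] + [p,q]. For instance
  ∂BEF = EF − BF + BE,
  ∂ADF = DF − AF + AD.
This gives a 12×6 integer matrix of rank 6; reducing to Smith normal form yields diagonal entries (1,1,1,1,1,1).

Computing H_k = (kernel of ∂_k) / (image of ∂_{k+1}):

  H_0: rank C_0 − rank ∂_1 = 6 − 5 = 1, and the invariant factors of ∂_1 are all 1, so H_0 = Z.
  H_1: rank ker ∂_1 − rank ∂_2 = (12 − 5) − 6 = 1, and the invariant factors of ∂_2 are all 1, so H_1 = Z.
  H_2: rank ker ∂_2 − rank ∂_3 = (6 − 6) − 0 = 0, and there is no ∂_3, so H_2 = 0.

As a check, the Euler characteristic is 6 − 12 + 6 = 0, which agrees with 1 − 1 + 0 = 0.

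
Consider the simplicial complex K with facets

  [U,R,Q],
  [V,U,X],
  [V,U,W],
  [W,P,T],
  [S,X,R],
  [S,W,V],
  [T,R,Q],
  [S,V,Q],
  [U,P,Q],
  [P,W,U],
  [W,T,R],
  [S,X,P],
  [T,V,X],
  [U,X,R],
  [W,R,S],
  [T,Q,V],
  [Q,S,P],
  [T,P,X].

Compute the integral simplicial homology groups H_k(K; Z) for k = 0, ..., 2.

Take the total order P < Q < R < S < T < U < V < W < X on the vertex set. Then K (dimension 2) consists of the simplices:

  0-simplices (9): P, Q, R, S, T, U, V, W, X
  1-simplices (27): PQ, PS, PT, PU, PW, PX, QR, QS, QT, QU, QV, RS, RT, RU, RW, RX, SV, SW, SX, TV, TW, TX, UV, UW, UX, VW, VX
  2-simplices (18): PQS, PQU, PSX, PTW, PTX, PUW, QRT, QRU, QSV, QTV, RSW, RSX, RTW, RUX, SVW, TVX, UVW, UVX

giving chain groups C_0 ≅ Z^9, C_1 ≅ Z^27, C_2 ≅ Z^18.

Boundary ∂_1: C_1 → C_0 sends each edge [p,q] (with p < q) to q − p. For instance
  ∂QT = T − Q.
The 9×27 boundary matrix has rank 8 and Smith normal form diag(1,1,1,1,1,1,1,1).

The boundary map ∂_2: C_2 → C_1 sends each 2-simplex [p,q,r] to [q,r] − [p,r] + [p,q]. For instance
  ∂QTV = TV − QV + QT,
  ∂RUX = UX − RX + RU.
The resulting 27×18 matrix has rank 17, and its Smith normal form has invariant factors (1,1,1,1,1,1,1,1,1,1,1,1,1,1,1,1,1).

Computing H_k = (kernel of ∂_k) / (image of ∂_{k+1}):

  H_0: rank C_0 − rank ∂_1 = 9 − 8 = 1, and the invariant factors of ∂_1 are all 1, so H_0 ≅ Z.
  H_1: rank ker ∂_1 − rank ∂_2 = (27 − 8) − 17 = 2, and the invariant factors of ∂_2 are all 1, so H_1 ≅ Z^2.
  H_2: rank ker ∂_2 − rank ∂_3 = (18 − 17) − 0 = 1, and there is no ∂_3, so H_2 ≅ Z.

H_0 = Z,  H_1 = Z^2,  H_2 = Z.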